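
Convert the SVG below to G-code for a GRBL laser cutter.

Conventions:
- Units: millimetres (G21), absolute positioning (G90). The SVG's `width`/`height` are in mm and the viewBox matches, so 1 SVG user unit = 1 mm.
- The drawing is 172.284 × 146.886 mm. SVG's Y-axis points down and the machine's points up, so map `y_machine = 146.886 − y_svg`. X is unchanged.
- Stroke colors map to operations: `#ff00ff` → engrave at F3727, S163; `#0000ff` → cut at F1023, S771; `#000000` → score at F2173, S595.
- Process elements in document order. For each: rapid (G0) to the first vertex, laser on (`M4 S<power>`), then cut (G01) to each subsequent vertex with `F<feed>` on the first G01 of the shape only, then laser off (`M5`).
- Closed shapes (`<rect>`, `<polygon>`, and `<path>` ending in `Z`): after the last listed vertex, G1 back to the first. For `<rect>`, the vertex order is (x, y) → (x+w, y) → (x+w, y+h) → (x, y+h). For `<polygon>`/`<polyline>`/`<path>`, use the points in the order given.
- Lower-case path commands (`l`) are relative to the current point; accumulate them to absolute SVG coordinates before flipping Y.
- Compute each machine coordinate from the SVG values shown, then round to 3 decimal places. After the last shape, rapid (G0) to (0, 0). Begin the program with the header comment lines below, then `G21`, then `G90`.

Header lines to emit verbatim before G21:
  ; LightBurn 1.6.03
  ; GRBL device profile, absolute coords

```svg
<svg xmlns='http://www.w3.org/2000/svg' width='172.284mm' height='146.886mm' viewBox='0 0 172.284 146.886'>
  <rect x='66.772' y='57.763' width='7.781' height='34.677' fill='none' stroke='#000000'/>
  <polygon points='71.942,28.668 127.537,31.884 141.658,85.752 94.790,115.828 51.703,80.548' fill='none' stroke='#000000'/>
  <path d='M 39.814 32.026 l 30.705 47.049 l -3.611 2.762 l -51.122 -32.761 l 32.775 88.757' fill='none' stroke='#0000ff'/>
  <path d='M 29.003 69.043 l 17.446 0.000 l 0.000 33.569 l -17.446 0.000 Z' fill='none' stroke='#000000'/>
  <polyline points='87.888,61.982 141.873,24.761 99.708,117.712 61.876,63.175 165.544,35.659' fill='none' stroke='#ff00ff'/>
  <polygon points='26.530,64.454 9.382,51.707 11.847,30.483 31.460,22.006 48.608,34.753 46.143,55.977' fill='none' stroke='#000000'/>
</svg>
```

Since the viewBox matches the mm dimensions, user units are millimetres directly. The only transform is the Y-flip y_m = 146.886 − y_svg.

Shape 1 is a rectangle drawn with `<rect>`. Its stroke #000000 means score at S595, F2173. After flipping Y the toolpath is (66.772,89.123) → (74.553,89.123) → (74.553,54.446) → (66.772,54.446) → (66.772,89.123), returning to the start.

Shape 2 is a regular polygon drawn with `<polygon>`. Its stroke #000000 means score at S595, F2173. After flipping Y the toolpath is (71.942,118.218) → (127.537,115.002) → (141.658,61.134) → (94.790,31.058) → (51.703,66.338) → (71.942,118.218), returning to the start.

Shape 3 is a open polyline drawn with `<path>`. Its stroke #0000ff means cut at S771, F1023. After flipping Y the toolpath is (39.814,114.860) → (70.519,67.811) → (66.908,65.049) → (15.786,97.810) → (48.561,9.053).

Shape 4 is a rectangle drawn with `<path>`. Its stroke #000000 means score at S595, F2173. After flipping Y the toolpath is (29.003,77.843) → (46.449,77.843) → (46.449,44.274) → (29.003,44.274) → (29.003,77.843), returning to the start.

Shape 5 is a open polyline drawn with `<polyline>`. Its stroke #ff00ff means engrave at S163, F3727. After flipping Y the toolpath is (87.888,84.904) → (141.873,122.125) → (99.708,29.174) → (61.876,83.711) → (165.544,111.227).

Shape 6 is a regular polygon drawn with `<polygon>`. Its stroke #000000 means score at S595, F2173. After flipping Y the toolpath is (26.530,82.432) → (9.382,95.179) → (11.847,116.403) → (31.460,124.880) → (48.608,112.133) → (46.143,90.909) → (26.530,82.432), returning to the start.

; LightBurn 1.6.03
; GRBL device profile, absolute coords
G21
G90
G0 X66.772 Y89.123
M4 S595
G01 X74.553 Y89.123 F2173
G01 X74.553 Y54.446
G01 X66.772 Y54.446
G01 X66.772 Y89.123
M5
G0 X71.942 Y118.218
M4 S595
G01 X127.537 Y115.002 F2173
G01 X141.658 Y61.134
G01 X94.790 Y31.058
G01 X51.703 Y66.338
G01 X71.942 Y118.218
M5
G0 X39.814 Y114.860
M4 S771
G01 X70.519 Y67.811 F1023
G01 X66.908 Y65.049
G01 X15.786 Y97.810
G01 X48.561 Y9.053
M5
G0 X29.003 Y77.843
M4 S595
G01 X46.449 Y77.843 F2173
G01 X46.449 Y44.274
G01 X29.003 Y44.274
G01 X29.003 Y77.843
M5
G0 X87.888 Y84.904
M4 S163
G01 X141.873 Y122.125 F3727
G01 X99.708 Y29.174
G01 X61.876 Y83.711
G01 X165.544 Y111.227
M5
G0 X26.530 Y82.432
M4 S595
G01 X9.382 Y95.179 F2173
G01 X11.847 Y116.403
G01 X31.460 Y124.880
G01 X48.608 Y112.133
G01 X46.143 Y90.909
G01 X26.530 Y82.432
M5
G0 X0.000 Y0.000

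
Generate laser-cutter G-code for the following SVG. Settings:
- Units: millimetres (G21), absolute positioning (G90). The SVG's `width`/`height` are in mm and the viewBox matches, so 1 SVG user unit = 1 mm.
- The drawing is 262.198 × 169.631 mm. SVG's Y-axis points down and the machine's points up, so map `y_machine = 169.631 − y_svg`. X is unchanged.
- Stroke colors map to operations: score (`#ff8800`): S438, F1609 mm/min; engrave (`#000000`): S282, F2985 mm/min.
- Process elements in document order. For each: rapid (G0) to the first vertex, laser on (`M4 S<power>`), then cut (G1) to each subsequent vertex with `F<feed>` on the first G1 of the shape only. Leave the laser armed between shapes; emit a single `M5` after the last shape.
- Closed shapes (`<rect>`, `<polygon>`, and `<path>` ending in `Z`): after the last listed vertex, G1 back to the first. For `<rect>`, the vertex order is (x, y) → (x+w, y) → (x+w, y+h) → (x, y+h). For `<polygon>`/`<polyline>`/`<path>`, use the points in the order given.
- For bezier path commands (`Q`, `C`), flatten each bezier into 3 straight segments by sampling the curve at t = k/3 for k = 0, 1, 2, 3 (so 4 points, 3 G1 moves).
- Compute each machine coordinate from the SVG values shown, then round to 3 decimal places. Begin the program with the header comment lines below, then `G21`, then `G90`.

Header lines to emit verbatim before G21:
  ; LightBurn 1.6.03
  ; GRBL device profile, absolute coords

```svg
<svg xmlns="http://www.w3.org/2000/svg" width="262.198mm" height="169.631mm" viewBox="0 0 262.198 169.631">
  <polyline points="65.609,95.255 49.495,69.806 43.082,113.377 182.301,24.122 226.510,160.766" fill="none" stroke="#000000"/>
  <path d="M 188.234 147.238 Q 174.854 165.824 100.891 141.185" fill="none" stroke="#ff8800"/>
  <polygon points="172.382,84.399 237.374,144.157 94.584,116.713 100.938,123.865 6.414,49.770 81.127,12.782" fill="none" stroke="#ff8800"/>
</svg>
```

1 u = 1 mm; y_m = 169.631 − y.

[1] `<polyline>` open polyline, #000000→engrave S282 F2985: (65.609,74.376) → (49.495,99.825) → (43.082,56.254) → (182.301,145.509) → (226.510,8.865)

[2] `<path>` quadratic bezier, #ff8800→score S438 F1609: (188.234,22.393) → (172.583,14.805) → (143.468,16.823) → (100.891,28.446)

[3] `<polygon>` closed polygon, #ff8800→score S438 F1609: (172.382,85.232) → (237.374,25.474) → (94.584,52.918) → (100.938,45.766) → (6.414,119.861) → (81.127,156.849) → (172.382,85.232) (closed)

; LightBurn 1.6.03
; GRBL device profile, absolute coords
G21
G90
G0 X65.609 Y74.376
M4 S282
G1 X49.495 Y99.825 F2985
G1 X43.082 Y56.254
G1 X182.301 Y145.509
G1 X226.510 Y8.865
G0 X188.234 Y22.393
M4 S438
G1 X172.583 Y14.805 F1609
G1 X143.468 Y16.823
G1 X100.891 Y28.446
G0 X172.382 Y85.232
M4 S438
G1 X237.374 Y25.474 F1609
G1 X94.584 Y52.918
G1 X100.938 Y45.766
G1 X6.414 Y119.861
G1 X81.127 Y156.849
G1 X172.382 Y85.232
M5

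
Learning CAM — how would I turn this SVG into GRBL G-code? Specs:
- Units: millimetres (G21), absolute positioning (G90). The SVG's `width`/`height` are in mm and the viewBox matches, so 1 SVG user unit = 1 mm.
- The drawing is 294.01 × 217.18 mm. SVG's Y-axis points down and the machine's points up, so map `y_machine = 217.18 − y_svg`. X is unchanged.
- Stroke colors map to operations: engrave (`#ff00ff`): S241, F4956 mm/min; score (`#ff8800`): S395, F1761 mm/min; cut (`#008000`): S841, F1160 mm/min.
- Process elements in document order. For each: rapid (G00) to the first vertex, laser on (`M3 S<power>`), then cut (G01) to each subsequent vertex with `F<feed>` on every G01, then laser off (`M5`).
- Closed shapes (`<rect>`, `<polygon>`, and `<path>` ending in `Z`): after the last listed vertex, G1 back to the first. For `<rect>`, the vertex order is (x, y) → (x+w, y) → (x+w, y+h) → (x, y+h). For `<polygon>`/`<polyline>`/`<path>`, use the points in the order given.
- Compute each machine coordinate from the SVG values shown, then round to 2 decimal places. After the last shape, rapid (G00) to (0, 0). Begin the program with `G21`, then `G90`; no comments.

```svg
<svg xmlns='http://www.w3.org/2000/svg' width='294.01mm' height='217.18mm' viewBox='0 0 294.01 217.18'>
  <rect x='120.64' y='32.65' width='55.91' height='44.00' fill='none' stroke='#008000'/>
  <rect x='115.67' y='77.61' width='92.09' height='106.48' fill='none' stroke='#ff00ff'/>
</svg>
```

viewBox `0 0 294.01 217.18` with mm width/height → 1 unit = 1 mm. Flip: y_m = 217.18 − y_svg.

**Shape 1** — `<rect>` rectangle, stroke `#008000` → cut (S841, F1160). Machine vertices: (120.64,184.53) → (176.55,184.53) → (176.55,140.53) → (120.64,140.53) → (120.64,184.53). Closed: final G1 returns to the first vertex.

**Shape 2** — `<rect>` rectangle, stroke `#ff00ff` → engrave (S241, F4956). Machine vertices: (115.67,139.57) → (207.76,139.57) → (207.76,33.09) → (115.67,33.09) → (115.67,139.57). Closed: final G1 returns to the first vertex.

G21
G90
G00 X120.64 Y184.53
M3 S841
G01 X176.55 Y184.53 F1160
G01 X176.55 Y140.53 F1160
G01 X120.64 Y140.53 F1160
G01 X120.64 Y184.53 F1160
M5
G00 X115.67 Y139.57
M3 S241
G01 X207.76 Y139.57 F4956
G01 X207.76 Y33.09 F4956
G01 X115.67 Y33.09 F4956
G01 X115.67 Y139.57 F4956
M5
G00 X0.00 Y0.00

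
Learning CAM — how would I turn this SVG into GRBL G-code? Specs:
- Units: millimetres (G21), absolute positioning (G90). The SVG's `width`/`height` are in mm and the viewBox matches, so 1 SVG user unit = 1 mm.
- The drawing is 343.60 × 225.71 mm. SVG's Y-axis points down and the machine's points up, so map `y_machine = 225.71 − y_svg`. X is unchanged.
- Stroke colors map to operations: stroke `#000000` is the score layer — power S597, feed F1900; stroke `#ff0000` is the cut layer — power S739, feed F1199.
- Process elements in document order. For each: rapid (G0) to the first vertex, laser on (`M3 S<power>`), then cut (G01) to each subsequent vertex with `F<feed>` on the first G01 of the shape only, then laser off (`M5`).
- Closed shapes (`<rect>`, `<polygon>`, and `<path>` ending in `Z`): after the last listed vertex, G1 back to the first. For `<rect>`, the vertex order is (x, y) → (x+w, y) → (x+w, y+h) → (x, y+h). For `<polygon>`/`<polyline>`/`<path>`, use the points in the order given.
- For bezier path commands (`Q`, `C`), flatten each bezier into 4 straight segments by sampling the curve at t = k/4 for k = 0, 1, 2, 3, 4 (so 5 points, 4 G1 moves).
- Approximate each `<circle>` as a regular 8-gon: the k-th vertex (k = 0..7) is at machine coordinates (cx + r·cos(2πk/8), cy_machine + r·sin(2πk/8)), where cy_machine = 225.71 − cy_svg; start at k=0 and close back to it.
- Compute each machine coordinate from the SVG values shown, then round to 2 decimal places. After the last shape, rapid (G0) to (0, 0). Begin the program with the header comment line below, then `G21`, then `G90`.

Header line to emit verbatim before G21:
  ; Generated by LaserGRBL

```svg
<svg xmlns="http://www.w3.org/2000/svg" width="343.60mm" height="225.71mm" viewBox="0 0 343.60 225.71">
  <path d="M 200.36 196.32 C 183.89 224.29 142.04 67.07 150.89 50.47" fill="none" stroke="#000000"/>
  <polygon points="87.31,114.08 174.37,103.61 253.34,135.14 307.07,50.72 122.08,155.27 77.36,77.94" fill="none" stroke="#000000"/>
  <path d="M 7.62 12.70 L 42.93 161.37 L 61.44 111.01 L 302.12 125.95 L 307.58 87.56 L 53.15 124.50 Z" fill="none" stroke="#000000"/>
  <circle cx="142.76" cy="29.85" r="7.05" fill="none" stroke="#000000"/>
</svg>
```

; Generated by LaserGRBL
G21
G90
G0 X200.36 Y29.39
M3 S597
G01 X184.44 Y38.04 F1900
G01 X166.13 Y85.60
G01 X152.57 Y141.51
G01 X150.89 Y175.24
M5
G0 X87.31 Y111.63
M3 S597
G01 X174.37 Y122.10 F1900
G01 X253.34 Y90.57
G01 X307.07 Y174.99
G01 X122.08 Y70.44
G01 X77.36 Y147.77
G01 X87.31 Y111.63
M5
G0 X7.62 Y213.01
M3 S597
G01 X42.93 Y64.34 F1900
G01 X61.44 Y114.70
G01 X302.12 Y99.76
G01 X307.58 Y138.15
G01 X53.15 Y101.21
G01 X7.62 Y213.01
M5
G0 X149.81 Y195.86
M3 S597
G01 X147.75 Y200.85 F1900
G01 X142.76 Y202.91
G01 X137.77 Y200.85
G01 X135.71 Y195.86
G01 X137.77 Y190.87
G01 X142.76 Y188.81
G01 X147.75 Y190.87
G01 X149.81 Y195.86
M5
G0 X0.00 Y0.00

viewBox `0 0 343.60 225.71` with mm width/height → 1 unit = 1 mm. Flip: y_m = 225.71 − y_svg.

**Shape 1** — `<path>` cubic bezier, stroke `#000000` → score (S597, F1900). Control points (SVG): P0=(200.36,196.32), P1=(183.89,224.29), P2=(142.04,67.07), P3=(150.89,50.47); sampled at t=k/4. Machine vertices: (200.36,29.39) → (184.44,38.04) → (166.13,85.60) → (152.57,141.51) → (150.89,175.24). Open path.

**Shape 2** — `<polygon>` closed polygon, stroke `#000000` → score (S597, F1900). Machine vertices: (87.31,111.63) → (174.37,122.10) → (253.34,90.57) → (307.07,174.99) → (122.08,70.44) → (77.36,147.77) → (87.31,111.63). Closed: final G1 returns to the first vertex.

**Shape 3** — `<path>` closed polygon, stroke `#000000` → score (S597, F1900). Machine vertices: (7.62,213.01) → (42.93,64.34) → (61.44,114.70) → (302.12,99.76) → (307.58,138.15) → (53.15,101.21) → (7.62,213.01). Closed: final G1 returns to the first vertex.

**Shape 4** — `<circle>` circle, stroke `#000000` → score (S597, F1900). Machine vertices: (149.81,195.86) → (147.75,200.85) → (142.76,202.91) → (137.77,200.85) → (135.71,195.86) → (137.77,190.87) → (142.76,188.81) → (147.75,190.87) → (149.81,195.86). Closed: final G1 returns to the first vertex.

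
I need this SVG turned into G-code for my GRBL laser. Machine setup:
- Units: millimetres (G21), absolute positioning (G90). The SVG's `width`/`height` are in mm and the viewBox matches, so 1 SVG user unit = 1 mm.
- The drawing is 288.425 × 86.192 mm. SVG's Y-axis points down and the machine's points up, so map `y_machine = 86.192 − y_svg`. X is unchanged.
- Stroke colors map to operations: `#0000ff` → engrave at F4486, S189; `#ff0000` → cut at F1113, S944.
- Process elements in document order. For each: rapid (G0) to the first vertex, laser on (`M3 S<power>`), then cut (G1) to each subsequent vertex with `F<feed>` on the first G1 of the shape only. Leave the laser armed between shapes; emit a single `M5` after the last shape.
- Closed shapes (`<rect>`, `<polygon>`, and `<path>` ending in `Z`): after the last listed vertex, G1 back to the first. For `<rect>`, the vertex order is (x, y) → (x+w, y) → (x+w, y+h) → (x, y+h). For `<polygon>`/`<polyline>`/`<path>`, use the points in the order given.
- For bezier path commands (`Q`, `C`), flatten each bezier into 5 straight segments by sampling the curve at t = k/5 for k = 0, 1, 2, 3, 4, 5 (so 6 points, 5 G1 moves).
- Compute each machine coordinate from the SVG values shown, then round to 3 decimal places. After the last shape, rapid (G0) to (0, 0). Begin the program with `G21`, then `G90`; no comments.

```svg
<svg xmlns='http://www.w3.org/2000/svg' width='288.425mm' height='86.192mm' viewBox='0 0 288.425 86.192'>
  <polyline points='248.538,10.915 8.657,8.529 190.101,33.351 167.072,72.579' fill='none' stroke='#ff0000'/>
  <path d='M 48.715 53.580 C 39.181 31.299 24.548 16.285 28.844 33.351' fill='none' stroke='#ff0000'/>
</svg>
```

G21
G90
G0 X248.538 Y75.277
M3 S944
G1 X8.657 Y77.663 F1113
G1 X190.101 Y52.841
G1 X167.072 Y13.613
G0 X48.715 Y32.612
M3 S944
G1 X42.575 Y44.910 F1113
G1 X36.364 Y54.273
G1 X31.237 Y59.510
G1 X28.346 Y59.430
G1 X28.844 Y52.841
M5
G0 X0.000 Y0.000

viewBox `0 0 288.425 86.192` with mm width/height → 1 unit = 1 mm. Flip: y_m = 86.192 − y_svg.

**Shape 1** — `<polyline>` open polyline, stroke `#ff0000` → cut (S944, F1113). Machine vertices: (248.538,75.277) → (8.657,77.663) → (190.101,52.841) → (167.072,13.613). Open path.

**Shape 2** — `<path>` cubic bezier, stroke `#ff0000` → cut (S944, F1113). Control points (SVG): P0=(48.715,53.580), P1=(39.181,31.299), P2=(24.548,16.285), P3=(28.844,33.351); sampled at t=k/5. Machine vertices: (48.715,32.612) → (42.575,44.910) → (36.364,54.273) → (31.237,59.510) → (28.346,59.430) → (28.844,52.841). Open path.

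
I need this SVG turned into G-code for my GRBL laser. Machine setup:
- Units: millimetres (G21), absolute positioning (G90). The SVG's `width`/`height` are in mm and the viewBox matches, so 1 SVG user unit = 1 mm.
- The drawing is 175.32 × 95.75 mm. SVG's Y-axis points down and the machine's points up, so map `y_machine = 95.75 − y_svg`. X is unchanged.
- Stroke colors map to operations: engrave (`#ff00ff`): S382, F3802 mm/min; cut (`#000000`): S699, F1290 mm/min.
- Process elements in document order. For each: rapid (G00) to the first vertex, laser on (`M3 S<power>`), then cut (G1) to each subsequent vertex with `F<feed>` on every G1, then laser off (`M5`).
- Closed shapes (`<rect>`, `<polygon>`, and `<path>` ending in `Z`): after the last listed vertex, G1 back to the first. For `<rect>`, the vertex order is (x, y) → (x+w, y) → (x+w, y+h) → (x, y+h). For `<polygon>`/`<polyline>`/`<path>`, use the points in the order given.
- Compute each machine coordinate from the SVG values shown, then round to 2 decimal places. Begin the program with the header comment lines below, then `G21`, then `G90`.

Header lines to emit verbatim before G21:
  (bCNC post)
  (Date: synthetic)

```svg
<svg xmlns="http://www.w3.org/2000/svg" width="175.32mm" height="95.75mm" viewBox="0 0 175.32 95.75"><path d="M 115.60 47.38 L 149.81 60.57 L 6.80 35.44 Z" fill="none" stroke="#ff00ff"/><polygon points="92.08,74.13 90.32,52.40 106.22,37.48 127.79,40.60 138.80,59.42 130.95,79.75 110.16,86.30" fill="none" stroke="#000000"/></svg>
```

1 u = 1 mm; y_m = 95.75 − y.

[1] `<path>` closed polygon, #ff00ff→engrave S382 F3802: (115.60,48.37) → (149.81,35.18) → (6.80,60.31) → (115.60,48.37) (closed)

[2] `<polygon>` regular polygon, #000000→cut S699 F1290: (92.08,21.62) → (90.32,43.35) → (106.22,58.27) → (127.79,55.15) → (138.80,36.33) → (130.95,16.00) → (110.16,9.45) → (92.08,21.62) (closed)

(bCNC post)
(Date: synthetic)
G21
G90
G00 X115.60 Y48.37
M3 S382
G1 X149.81 Y35.18 F3802
G1 X6.80 Y60.31 F3802
G1 X115.60 Y48.37 F3802
M5
G00 X92.08 Y21.62
M3 S699
G1 X90.32 Y43.35 F1290
G1 X106.22 Y58.27 F1290
G1 X127.79 Y55.15 F1290
G1 X138.80 Y36.33 F1290
G1 X130.95 Y16.00 F1290
G1 X110.16 Y9.45 F1290
G1 X92.08 Y21.62 F1290
M5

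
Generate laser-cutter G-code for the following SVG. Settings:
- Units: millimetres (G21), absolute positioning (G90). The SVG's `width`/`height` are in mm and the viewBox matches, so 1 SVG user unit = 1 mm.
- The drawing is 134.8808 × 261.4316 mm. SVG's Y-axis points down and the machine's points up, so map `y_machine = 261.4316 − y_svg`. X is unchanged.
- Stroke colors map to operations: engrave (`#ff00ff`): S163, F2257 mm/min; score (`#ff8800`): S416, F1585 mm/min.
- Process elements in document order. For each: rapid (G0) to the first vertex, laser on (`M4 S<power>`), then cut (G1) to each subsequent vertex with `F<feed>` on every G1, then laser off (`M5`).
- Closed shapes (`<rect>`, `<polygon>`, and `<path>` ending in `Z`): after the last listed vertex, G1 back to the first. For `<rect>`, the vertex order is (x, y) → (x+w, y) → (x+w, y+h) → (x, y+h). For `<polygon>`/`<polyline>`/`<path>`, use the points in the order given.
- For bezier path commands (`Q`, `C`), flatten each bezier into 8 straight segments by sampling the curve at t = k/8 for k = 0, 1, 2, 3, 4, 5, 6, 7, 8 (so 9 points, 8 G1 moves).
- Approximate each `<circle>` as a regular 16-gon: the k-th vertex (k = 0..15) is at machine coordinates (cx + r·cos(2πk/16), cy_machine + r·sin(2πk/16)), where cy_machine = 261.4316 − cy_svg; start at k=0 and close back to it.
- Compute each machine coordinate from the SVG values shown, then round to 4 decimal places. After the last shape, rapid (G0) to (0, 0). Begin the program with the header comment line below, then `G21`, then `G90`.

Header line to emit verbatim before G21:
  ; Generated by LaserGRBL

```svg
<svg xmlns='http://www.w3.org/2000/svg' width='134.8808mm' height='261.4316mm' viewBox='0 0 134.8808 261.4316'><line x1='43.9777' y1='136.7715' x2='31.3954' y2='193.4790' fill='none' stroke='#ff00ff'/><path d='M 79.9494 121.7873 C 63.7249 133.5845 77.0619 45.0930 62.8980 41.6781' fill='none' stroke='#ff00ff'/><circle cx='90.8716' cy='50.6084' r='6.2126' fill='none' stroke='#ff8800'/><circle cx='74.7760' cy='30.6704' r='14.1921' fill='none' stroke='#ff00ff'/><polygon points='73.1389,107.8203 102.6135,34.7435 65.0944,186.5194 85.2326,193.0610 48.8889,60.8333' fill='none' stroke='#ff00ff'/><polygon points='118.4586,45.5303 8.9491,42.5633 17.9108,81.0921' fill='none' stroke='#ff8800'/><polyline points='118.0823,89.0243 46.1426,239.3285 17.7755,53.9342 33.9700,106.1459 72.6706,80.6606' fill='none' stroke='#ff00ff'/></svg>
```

Since the viewBox matches the mm dimensions, user units are millimetres directly. The only transform is the Y-flip y_m = 261.4316 − y_svg.

Shape 1 is a line segment drawn with `<line>`. Its stroke #ff00ff means engrave at S163, F2257. After flipping Y the toolpath is (43.9777,124.6601) → (31.3954,67.9526).

Shape 2 is a cubic bezier drawn with `<path>`. Its stroke #ff00ff means engrave at S163, F2257. After flipping Y the toolpath is (79.9494,139.6443) → (75.1395,139.5593) → (72.4322,146.7042) → (71.1589,158.9066) → (70.6510,173.9944) → (70.2396,189.7952) → (69.2561,204.1368) → (67.0318,214.8470) → (62.8980,219.7535).

Shape 3 is a circle drawn with `<circle>`. Its stroke #ff8800 means score at S416, F1585. After flipping Y the toolpath is (97.0842,210.8232) → (96.6113,213.2007) → (95.2646,215.2162) → (93.2491,216.5629) → (90.8716,217.0358) → (88.4941,216.5629) → (86.4786,215.2162) → (85.1319,213.2007) → (84.6590,210.8232) → (85.1319,208.4457) → (86.4786,206.4302) → (88.4941,205.0835) → (90.8716,204.6106) → (93.2491,205.0835) → (95.2646,206.4302) → (96.6113,208.4457) → (97.0842,210.8232), returning to the start.

Shape 4 is a circle drawn with `<circle>`. Its stroke #ff00ff means engrave at S163, F2257. After flipping Y the toolpath is (88.9681,230.7612) → (87.8878,236.1923) → (84.8113,240.7965) → (80.2071,243.8730) → (74.7760,244.9533) → (69.3449,243.8730) → (64.7407,240.7965) → (61.6642,236.1923) → (60.5839,230.7612) → (61.6642,225.3301) → (64.7407,220.7259) → (69.3449,217.6494) → (74.7760,216.5691) → (80.2071,217.6494) → (84.8113,220.7259) → (87.8878,225.3301) → (88.9681,230.7612), returning to the start.

Shape 5 is a closed polygon drawn with `<polygon>`. Its stroke #ff00ff means engrave at S163, F2257. After flipping Y the toolpath is (73.1389,153.6113) → (102.6135,226.6881) → (65.0944,74.9122) → (85.2326,68.3706) → (48.8889,200.5983) → (73.1389,153.6113), returning to the start.

Shape 6 is a closed polygon drawn with `<polygon>`. Its stroke #ff8800 means score at S416, F1585. After flipping Y the toolpath is (118.4586,215.9013) → (8.9491,218.8683) → (17.9108,180.3395) → (118.4586,215.9013), returning to the start.

Shape 7 is a open polyline drawn with `<polyline>`. Its stroke #ff00ff means engrave at S163, F2257. After flipping Y the toolpath is (118.0823,172.4073) → (46.1426,22.1031) → (17.7755,207.4974) → (33.9700,155.2857) → (72.6706,180.7710).

; Generated by LaserGRBL
G21
G90
G0 X43.9777 Y124.6601
M4 S163
G1 X31.3954 Y67.9526 F2257
M5
G0 X79.9494 Y139.6443
M4 S163
G1 X75.1395 Y139.5593 F2257
G1 X72.4322 Y146.7042 F2257
G1 X71.1589 Y158.9066 F2257
G1 X70.6510 Y173.9944 F2257
G1 X70.2396 Y189.7952 F2257
G1 X69.2561 Y204.1368 F2257
G1 X67.0318 Y214.8470 F2257
G1 X62.8980 Y219.7535 F2257
M5
G0 X97.0842 Y210.8232
M4 S416
G1 X96.6113 Y213.2007 F1585
G1 X95.2646 Y215.2162 F1585
G1 X93.2491 Y216.5629 F1585
G1 X90.8716 Y217.0358 F1585
G1 X88.4941 Y216.5629 F1585
G1 X86.4786 Y215.2162 F1585
G1 X85.1319 Y213.2007 F1585
G1 X84.6590 Y210.8232 F1585
G1 X85.1319 Y208.4457 F1585
G1 X86.4786 Y206.4302 F1585
G1 X88.4941 Y205.0835 F1585
G1 X90.8716 Y204.6106 F1585
G1 X93.2491 Y205.0835 F1585
G1 X95.2646 Y206.4302 F1585
G1 X96.6113 Y208.4457 F1585
G1 X97.0842 Y210.8232 F1585
M5
G0 X88.9681 Y230.7612
M4 S163
G1 X87.8878 Y236.1923 F2257
G1 X84.8113 Y240.7965 F2257
G1 X80.2071 Y243.8730 F2257
G1 X74.7760 Y244.9533 F2257
G1 X69.3449 Y243.8730 F2257
G1 X64.7407 Y240.7965 F2257
G1 X61.6642 Y236.1923 F2257
G1 X60.5839 Y230.7612 F2257
G1 X61.6642 Y225.3301 F2257
G1 X64.7407 Y220.7259 F2257
G1 X69.3449 Y217.6494 F2257
G1 X74.7760 Y216.5691 F2257
G1 X80.2071 Y217.6494 F2257
G1 X84.8113 Y220.7259 F2257
G1 X87.8878 Y225.3301 F2257
G1 X88.9681 Y230.7612 F2257
M5
G0 X73.1389 Y153.6113
M4 S163
G1 X102.6135 Y226.6881 F2257
G1 X65.0944 Y74.9122 F2257
G1 X85.2326 Y68.3706 F2257
G1 X48.8889 Y200.5983 F2257
G1 X73.1389 Y153.6113 F2257
M5
G0 X118.4586 Y215.9013
M4 S416
G1 X8.9491 Y218.8683 F1585
G1 X17.9108 Y180.3395 F1585
G1 X118.4586 Y215.9013 F1585
M5
G0 X118.0823 Y172.4073
M4 S163
G1 X46.1426 Y22.1031 F2257
G1 X17.7755 Y207.4974 F2257
G1 X33.9700 Y155.2857 F2257
G1 X72.6706 Y180.7710 F2257
M5
G0 X0.0000 Y0.0000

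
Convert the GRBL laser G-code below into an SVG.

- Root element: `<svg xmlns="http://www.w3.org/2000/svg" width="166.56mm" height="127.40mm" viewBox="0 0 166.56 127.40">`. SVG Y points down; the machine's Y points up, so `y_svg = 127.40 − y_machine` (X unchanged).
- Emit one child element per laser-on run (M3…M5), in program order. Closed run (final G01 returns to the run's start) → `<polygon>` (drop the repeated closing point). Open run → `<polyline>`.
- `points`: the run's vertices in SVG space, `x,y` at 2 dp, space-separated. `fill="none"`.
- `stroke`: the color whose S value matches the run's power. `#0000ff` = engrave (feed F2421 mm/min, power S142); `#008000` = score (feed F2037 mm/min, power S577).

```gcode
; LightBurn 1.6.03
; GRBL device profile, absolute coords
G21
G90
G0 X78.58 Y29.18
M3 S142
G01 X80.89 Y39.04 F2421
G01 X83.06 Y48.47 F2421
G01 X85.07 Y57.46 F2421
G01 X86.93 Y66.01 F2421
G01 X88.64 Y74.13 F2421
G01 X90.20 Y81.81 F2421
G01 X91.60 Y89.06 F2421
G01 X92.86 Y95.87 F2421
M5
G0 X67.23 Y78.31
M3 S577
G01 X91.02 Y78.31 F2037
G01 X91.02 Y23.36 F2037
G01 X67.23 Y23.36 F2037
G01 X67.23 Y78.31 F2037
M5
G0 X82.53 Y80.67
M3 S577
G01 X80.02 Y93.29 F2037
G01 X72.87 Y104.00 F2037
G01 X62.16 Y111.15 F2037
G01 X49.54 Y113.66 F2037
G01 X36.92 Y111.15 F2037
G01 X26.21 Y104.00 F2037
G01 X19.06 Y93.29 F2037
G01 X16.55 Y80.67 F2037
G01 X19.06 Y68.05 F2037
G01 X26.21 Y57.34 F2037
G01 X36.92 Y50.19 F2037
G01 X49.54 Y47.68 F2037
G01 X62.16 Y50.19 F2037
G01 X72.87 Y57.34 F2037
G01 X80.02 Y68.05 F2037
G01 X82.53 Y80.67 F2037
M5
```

<svg xmlns="http://www.w3.org/2000/svg" width="166.56mm" height="127.40mm" viewBox="0 0 166.56 127.40">
  <polyline points="78.58,98.22 80.89,88.36 83.06,78.93 85.07,69.94 86.93,61.39 88.64,53.27 90.20,45.59 91.60,38.34 92.86,31.53" fill="none" stroke="#0000ff"/>
  <polygon points="67.23,49.09 91.02,49.09 91.02,104.04 67.23,104.04" fill="none" stroke="#008000"/>
  <polygon points="82.53,46.73 80.02,34.11 72.87,23.40 62.16,16.25 49.54,13.74 36.92,16.25 26.21,23.40 19.06,34.11 16.55,46.73 19.06,59.35 26.21,70.06 36.92,77.21 49.54,79.72 62.16,77.21 72.87,70.06 80.02,59.35" fill="none" stroke="#008000"/>
</svg>

y_svg = 127.40 − y_m.

[1] S142→`#0000ff` (engrave); open run; points: 78.58,98.22 80.89,88.36 83.06,78.93 85.07,69.94 86.93,61.39 88.64,53.27 90.20,45.59 91.60,38.34 92.86,31.53

[2] S577→`#008000` (score); closed run; points: 67.23,49.09 91.02,49.09 91.02,104.04 67.23,104.04

[3] S577→`#008000` (score); closed run; points: 82.53,46.73 80.02,34.11 72.87,23.40 62.16,16.25 49.54,13.74 36.92,16.25 26.21,23.40 19.06,34.11 16.55,46.73 19.06,59.35 26.21,70.06 36.92,77.21 49.54,79.72 62.16,77.21 72.87,70.06 80.02,59.35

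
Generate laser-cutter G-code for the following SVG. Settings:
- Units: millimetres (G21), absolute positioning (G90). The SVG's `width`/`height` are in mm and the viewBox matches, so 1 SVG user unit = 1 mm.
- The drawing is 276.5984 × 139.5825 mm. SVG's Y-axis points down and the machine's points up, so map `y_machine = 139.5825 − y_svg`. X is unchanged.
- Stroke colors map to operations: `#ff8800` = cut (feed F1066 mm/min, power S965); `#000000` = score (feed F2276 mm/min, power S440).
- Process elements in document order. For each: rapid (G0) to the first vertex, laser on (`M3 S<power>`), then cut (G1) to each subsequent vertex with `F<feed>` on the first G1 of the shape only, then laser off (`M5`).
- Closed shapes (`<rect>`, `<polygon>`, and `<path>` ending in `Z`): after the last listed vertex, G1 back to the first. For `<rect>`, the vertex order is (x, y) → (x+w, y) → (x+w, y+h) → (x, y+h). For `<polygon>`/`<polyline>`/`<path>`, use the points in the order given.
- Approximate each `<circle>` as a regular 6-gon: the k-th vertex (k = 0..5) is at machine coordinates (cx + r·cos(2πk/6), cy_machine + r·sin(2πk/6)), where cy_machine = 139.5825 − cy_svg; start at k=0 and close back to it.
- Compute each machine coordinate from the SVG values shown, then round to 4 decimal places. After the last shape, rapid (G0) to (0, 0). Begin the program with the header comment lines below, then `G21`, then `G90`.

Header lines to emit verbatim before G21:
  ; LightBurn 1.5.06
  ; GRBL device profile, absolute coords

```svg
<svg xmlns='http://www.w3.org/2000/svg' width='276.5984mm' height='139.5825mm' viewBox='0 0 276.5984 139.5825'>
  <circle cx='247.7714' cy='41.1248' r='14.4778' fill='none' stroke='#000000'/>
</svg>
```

1 u = 1 mm; y_m = 139.5825 − y.

[1] `<circle>` circle, #000000→score S440 F2276: (262.2492,98.4577) → (255.0103,110.9958) → (240.5325,110.9958) → (233.2936,98.4577) → (240.5325,85.9196) → (255.0103,85.9196) → (262.2492,98.4577) (closed)

; LightBurn 1.5.06
; GRBL device profile, absolute coords
G21
G90
G0 X262.2492 Y98.4577
M3 S440
G1 X255.0103 Y110.9958 F2276
G1 X240.5325 Y110.9958
G1 X233.2936 Y98.4577
G1 X240.5325 Y85.9196
G1 X255.0103 Y85.9196
G1 X262.2492 Y98.4577
M5
G0 X0.0000 Y0.0000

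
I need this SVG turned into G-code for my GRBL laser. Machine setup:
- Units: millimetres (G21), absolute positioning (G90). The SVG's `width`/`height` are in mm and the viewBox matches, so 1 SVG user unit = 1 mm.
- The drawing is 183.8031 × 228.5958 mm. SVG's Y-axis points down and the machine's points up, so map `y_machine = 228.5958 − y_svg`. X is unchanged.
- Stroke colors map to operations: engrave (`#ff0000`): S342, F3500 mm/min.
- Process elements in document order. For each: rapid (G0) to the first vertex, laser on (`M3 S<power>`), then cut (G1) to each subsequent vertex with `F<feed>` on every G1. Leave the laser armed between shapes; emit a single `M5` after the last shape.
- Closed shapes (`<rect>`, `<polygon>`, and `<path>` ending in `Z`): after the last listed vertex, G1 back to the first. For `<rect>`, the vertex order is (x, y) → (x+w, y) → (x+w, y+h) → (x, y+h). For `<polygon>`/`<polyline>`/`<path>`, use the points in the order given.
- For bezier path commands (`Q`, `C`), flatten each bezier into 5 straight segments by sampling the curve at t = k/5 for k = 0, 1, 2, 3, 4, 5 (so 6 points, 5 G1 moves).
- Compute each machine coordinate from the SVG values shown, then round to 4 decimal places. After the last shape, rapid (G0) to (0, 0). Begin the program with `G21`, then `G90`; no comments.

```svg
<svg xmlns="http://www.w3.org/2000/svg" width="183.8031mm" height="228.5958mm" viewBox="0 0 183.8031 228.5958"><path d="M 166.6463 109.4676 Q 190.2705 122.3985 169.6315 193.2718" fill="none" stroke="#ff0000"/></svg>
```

G21
G90
G0 X166.6463 Y119.1282
M3 S342
G1 X174.3255 Y111.6381 F3500
G1 X178.4635 Y99.5127 F3500
G1 X179.0606 Y82.7519 F3500
G1 X176.1166 Y61.3556 F3500
G1 X169.6315 Y35.3240 F3500
M5
G0 X0.0000 Y0.0000

1 u = 1 mm; y_m = 228.5958 − y.

[1] `<path>` quadratic bezier, #ff0000→engrave S342 F3500: (166.6463,119.1282) → (174.3255,111.6381) → (178.4635,99.5127) → (179.0606,82.7519) → (176.1166,61.3556) → (169.6315,35.3240)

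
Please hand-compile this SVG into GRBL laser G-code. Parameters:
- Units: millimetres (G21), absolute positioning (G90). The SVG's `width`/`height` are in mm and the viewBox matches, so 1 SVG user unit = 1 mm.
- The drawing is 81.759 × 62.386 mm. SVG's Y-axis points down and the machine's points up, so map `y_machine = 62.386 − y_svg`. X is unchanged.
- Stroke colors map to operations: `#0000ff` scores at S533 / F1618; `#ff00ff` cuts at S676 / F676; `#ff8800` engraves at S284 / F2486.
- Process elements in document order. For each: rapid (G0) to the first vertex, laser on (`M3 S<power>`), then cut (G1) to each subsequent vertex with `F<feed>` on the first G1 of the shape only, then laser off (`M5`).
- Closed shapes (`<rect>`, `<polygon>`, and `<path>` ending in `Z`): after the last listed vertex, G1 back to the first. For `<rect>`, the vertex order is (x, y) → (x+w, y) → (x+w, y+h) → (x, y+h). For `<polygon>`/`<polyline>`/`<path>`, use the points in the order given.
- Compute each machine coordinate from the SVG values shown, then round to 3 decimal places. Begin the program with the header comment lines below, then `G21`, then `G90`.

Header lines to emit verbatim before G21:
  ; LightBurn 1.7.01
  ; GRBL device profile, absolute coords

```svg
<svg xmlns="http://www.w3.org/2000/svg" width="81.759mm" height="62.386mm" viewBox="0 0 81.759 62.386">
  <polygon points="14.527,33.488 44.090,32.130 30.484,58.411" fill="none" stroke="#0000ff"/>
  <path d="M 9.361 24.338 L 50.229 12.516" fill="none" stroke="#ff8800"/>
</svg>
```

1 u = 1 mm; y_m = 62.386 − y.

[1] `<polygon>` regular polygon, #0000ff→score S533 F1618: (14.527,28.898) → (44.090,30.256) → (30.484,3.975) → (14.527,28.898) (closed)

[2] `<path>` line segment, #ff8800→engrave S284 F2486: (9.361,38.048) → (50.229,49.870)

; LightBurn 1.7.01
; GRBL device profile, absolute coords
G21
G90
G0 X14.527 Y28.898
M3 S533
G1 X44.090 Y30.256 F1618
G1 X30.484 Y3.975
G1 X14.527 Y28.898
M5
G0 X9.361 Y38.048
M3 S284
G1 X50.229 Y49.870 F2486
M5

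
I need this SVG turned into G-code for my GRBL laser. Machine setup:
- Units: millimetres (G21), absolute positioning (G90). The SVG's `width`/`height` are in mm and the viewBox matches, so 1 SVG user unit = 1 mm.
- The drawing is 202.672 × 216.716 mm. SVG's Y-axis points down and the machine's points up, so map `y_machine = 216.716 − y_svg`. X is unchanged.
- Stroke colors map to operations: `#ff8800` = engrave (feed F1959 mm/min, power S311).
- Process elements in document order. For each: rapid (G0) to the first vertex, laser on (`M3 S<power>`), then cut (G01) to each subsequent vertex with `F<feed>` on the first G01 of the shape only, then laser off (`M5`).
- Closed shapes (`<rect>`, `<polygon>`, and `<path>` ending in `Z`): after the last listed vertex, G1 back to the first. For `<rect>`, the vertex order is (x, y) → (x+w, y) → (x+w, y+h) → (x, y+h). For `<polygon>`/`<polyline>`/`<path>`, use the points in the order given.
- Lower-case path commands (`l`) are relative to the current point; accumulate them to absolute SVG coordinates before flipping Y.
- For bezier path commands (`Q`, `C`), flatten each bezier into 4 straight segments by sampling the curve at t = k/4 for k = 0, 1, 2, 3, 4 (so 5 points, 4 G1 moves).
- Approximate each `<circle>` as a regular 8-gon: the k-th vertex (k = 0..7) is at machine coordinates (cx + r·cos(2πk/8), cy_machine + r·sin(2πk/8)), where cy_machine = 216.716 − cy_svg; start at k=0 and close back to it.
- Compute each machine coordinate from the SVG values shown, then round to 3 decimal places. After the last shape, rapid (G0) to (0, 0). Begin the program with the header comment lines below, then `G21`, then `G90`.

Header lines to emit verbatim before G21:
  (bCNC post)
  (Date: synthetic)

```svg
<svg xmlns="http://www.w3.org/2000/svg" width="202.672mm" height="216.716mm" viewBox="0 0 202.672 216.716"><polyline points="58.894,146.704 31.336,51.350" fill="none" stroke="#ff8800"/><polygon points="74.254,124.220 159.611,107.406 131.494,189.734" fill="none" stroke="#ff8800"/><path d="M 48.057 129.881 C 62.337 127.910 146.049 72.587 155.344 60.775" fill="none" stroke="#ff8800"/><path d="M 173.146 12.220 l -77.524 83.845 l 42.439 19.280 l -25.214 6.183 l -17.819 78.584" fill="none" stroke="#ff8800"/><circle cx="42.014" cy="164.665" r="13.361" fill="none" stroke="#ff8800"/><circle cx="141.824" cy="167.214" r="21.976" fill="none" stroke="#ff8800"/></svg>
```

(bCNC post)
(Date: synthetic)
G21
G90
G0 X58.894 Y70.012
M3 S311
G01 X31.336 Y165.366 F1959
M5
G0 X74.254 Y92.496
M3 S311
G01 X159.611 Y109.310 F1959
G01 X131.494 Y26.982
G01 X74.254 Y92.496
M5
G0 X48.057 Y86.835
M3 S311
G01 X69.538 Y96.803 F1959
G01 X103.570 Y117.698
G01 X136.667 Y140.437
G01 X155.344 Y155.941
M5
G0 X173.146 Y204.496
M3 S311
G01 X95.622 Y120.651 F1959
G01 X138.061 Y101.371
G01 X112.847 Y95.188
G01 X95.028 Y16.604
M5
G0 X55.375 Y52.051
M3 S311
G01 X51.462 Y61.499 F1959
G01 X42.014 Y65.412
G01 X32.566 Y61.499
G01 X28.653 Y52.051
G01 X32.566 Y42.603
G01 X42.014 Y38.690
G01 X51.462 Y42.603
G01 X55.375 Y52.051
M5
G0 X163.800 Y49.502
M3 S311
G01 X157.363 Y65.041 F1959
G01 X141.824 Y71.478
G01 X126.285 Y65.041
G01 X119.848 Y49.502
G01 X126.285 Y33.963
G01 X141.824 Y27.526
G01 X157.363 Y33.963
G01 X163.800 Y49.502
M5
G0 X0.000 Y0.000

1 u = 1 mm; y_m = 216.716 − y.

[1] `<polyline>` line segment, #ff8800→engrave S311 F1959: (58.894,70.012) → (31.336,165.366)

[2] `<polygon>` regular polygon, #ff8800→engrave S311 F1959: (74.254,92.496) → (159.611,109.310) → (131.494,26.982) → (74.254,92.496) (closed)

[3] `<path>` cubic bezier, #ff8800→engrave S311 F1959: (48.057,86.835) → (69.538,96.803) → (103.570,117.698) → (136.667,140.437) → (155.344,155.941)

[4] `<path>` open polyline, #ff8800→engrave S311 F1959: (173.146,204.496) → (95.622,120.651) → (138.061,101.371) → (112.847,95.188) → (95.028,16.604)

[5] `<circle>` circle, #ff8800→engrave S311 F1959: (55.375,52.051) → (51.462,61.499) → (42.014,65.412) → (32.566,61.499) → (28.653,52.051) → (32.566,42.603) → (42.014,38.690) → (51.462,42.603) → (55.375,52.051) (closed)

[6] `<circle>` circle, #ff8800→engrave S311 F1959: (163.800,49.502) → (157.363,65.041) → (141.824,71.478) → (126.285,65.041) → (119.848,49.502) → (126.285,33.963) → (141.824,27.526) → (157.363,33.963) → (163.800,49.502) (closed)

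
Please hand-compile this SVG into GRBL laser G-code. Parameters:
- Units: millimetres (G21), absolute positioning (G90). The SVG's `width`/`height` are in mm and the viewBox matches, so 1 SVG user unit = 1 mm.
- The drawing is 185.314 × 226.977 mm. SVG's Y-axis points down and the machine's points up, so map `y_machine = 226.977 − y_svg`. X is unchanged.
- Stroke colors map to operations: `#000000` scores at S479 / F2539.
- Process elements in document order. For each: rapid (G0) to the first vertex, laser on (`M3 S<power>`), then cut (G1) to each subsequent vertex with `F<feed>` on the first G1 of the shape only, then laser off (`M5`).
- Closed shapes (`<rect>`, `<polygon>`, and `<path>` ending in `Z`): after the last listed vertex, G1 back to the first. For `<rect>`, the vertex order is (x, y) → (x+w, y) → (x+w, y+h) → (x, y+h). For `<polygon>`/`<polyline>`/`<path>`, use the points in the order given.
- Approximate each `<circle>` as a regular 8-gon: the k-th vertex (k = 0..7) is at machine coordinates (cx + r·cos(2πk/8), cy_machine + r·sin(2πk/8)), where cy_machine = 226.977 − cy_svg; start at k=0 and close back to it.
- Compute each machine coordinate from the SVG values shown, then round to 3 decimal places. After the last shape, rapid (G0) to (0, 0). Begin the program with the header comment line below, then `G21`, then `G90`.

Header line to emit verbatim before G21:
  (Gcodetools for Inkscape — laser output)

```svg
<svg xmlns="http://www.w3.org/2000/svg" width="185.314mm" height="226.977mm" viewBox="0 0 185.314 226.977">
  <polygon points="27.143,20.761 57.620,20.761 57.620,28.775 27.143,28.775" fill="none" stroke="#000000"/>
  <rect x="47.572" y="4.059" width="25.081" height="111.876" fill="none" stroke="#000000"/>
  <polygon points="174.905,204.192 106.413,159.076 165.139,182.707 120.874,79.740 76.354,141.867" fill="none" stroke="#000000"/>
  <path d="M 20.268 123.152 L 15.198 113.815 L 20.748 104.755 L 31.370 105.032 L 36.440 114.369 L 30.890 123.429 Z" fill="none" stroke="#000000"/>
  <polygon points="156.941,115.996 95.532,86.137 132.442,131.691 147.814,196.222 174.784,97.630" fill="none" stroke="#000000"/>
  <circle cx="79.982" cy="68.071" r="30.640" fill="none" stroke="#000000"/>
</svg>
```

(Gcodetools for Inkscape — laser output)
G21
G90
G0 X27.143 Y206.216
M3 S479
G1 X57.620 Y206.216 F2539
G1 X57.620 Y198.202
G1 X27.143 Y198.202
G1 X27.143 Y206.216
M5
G0 X47.572 Y222.918
M3 S479
G1 X72.653 Y222.918 F2539
G1 X72.653 Y111.042
G1 X47.572 Y111.042
G1 X47.572 Y222.918
M5
G0 X174.905 Y22.785
M3 S479
G1 X106.413 Y67.901 F2539
G1 X165.139 Y44.270
G1 X120.874 Y147.237
G1 X76.354 Y85.110
G1 X174.905 Y22.785
M5
G0 X20.268 Y103.825
M3 S479
G1 X15.198 Y113.162 F2539
G1 X20.748 Y122.222
G1 X31.370 Y121.945
G1 X36.440 Y112.608
G1 X30.890 Y103.548
G1 X20.268 Y103.825
M5
G0 X156.941 Y110.981
M3 S479
G1 X95.532 Y140.840 F2539
G1 X132.442 Y95.286
G1 X147.814 Y30.755
G1 X174.784 Y129.347
G1 X156.941 Y110.981
M5
G0 X110.622 Y158.906
M3 S479
G1 X101.648 Y180.572 F2539
G1 X79.982 Y189.546
G1 X58.316 Y180.572
G1 X49.342 Y158.906
G1 X58.316 Y137.240
G1 X79.982 Y128.266
G1 X101.648 Y137.240
G1 X110.622 Y158.906
M5
G0 X0.000 Y0.000

Since the viewBox matches the mm dimensions, user units are millimetres directly. The only transform is the Y-flip y_m = 226.977 − y_svg.

Shape 1 is a rectangle drawn with `<polygon>`. Its stroke #000000 means score at S479, F2539. After flipping Y the toolpath is (27.143,206.216) → (57.620,206.216) → (57.620,198.202) → (27.143,198.202) → (27.143,206.216), returning to the start.

Shape 2 is a rectangle drawn with `<rect>`. Its stroke #000000 means score at S479, F2539. After flipping Y the toolpath is (47.572,222.918) → (72.653,222.918) → (72.653,111.042) → (47.572,111.042) → (47.572,222.918), returning to the start.

Shape 3 is a closed polygon drawn with `<polygon>`. Its stroke #000000 means score at S479, F2539. After flipping Y the toolpath is (174.905,22.785) → (106.413,67.901) → (165.139,44.270) → (120.874,147.237) → (76.354,85.110) → (174.905,22.785), returning to the start.

Shape 4 is a regular polygon drawn with `<path>`. Its stroke #000000 means score at S479, F2539. After flipping Y the toolpath is (20.268,103.825) → (15.198,113.162) → (20.748,122.222) → (31.370,121.945) → (36.440,112.608) → (30.890,103.548) → (20.268,103.825), returning to the start.

Shape 5 is a closed polygon drawn with `<polygon>`. Its stroke #000000 means score at S479, F2539. After flipping Y the toolpath is (156.941,110.981) → (95.532,140.840) → (132.442,95.286) → (147.814,30.755) → (174.784,129.347) → (156.941,110.981), returning to the start.

Shape 6 is a circle drawn with `<circle>`. Its stroke #000000 means score at S479, F2539. After flipping Y the toolpath is (110.622,158.906) → (101.648,180.572) → (79.982,189.546) → (58.316,180.572) → (49.342,158.906) → (58.316,137.240) → (79.982,128.266) → (101.648,137.240) → (110.622,158.906), returning to the start.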